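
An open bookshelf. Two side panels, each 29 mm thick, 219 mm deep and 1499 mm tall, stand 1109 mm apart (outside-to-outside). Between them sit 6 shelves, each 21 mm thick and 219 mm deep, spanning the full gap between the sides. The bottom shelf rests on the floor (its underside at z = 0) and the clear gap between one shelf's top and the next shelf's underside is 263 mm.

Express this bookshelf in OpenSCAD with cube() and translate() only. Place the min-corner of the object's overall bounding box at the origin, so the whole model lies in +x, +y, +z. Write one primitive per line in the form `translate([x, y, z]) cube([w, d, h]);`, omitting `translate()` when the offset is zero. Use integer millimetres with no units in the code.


cube([29, 219, 1499]);
translate([1080, 0, 0]) cube([29, 219, 1499]);
translate([29, 0, 0]) cube([1051, 219, 21]);
translate([29, 0, 284]) cube([1051, 219, 21]);
translate([29, 0, 568]) cube([1051, 219, 21]);
translate([29, 0, 852]) cube([1051, 219, 21]);
translate([29, 0, 1136]) cube([1051, 219, 21]);
translate([29, 0, 1420]) cube([1051, 219, 21]);


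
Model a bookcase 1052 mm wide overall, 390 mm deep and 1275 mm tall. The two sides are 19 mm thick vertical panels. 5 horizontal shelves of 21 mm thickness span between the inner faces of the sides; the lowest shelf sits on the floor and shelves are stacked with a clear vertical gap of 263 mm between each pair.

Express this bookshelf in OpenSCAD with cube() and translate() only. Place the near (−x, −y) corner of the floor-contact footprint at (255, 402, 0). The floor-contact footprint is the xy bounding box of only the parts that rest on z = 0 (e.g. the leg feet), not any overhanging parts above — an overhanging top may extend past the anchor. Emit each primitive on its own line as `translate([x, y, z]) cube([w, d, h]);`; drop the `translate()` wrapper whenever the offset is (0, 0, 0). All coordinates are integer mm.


translate([255, 402, 0]) cube([19, 390, 1275]);
translate([1288, 402, 0]) cube([19, 390, 1275]);
translate([274, 402, 0]) cube([1014, 390, 21]);
translate([274, 402, 284]) cube([1014, 390, 21]);
translate([274, 402, 568]) cube([1014, 390, 21]);
translate([274, 402, 852]) cube([1014, 390, 21]);
translate([274, 402, 1136]) cube([1014, 390, 21]);


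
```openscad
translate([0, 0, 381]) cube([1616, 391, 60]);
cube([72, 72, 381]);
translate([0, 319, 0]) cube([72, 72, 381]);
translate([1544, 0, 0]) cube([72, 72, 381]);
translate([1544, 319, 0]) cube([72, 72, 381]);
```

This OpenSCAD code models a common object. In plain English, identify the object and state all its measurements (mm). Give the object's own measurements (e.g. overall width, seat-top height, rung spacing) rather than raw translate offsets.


A long wooden bench with a 1616 mm (x) × 391 mm (y) seat, 60 mm thick, its top surface 441 mm above the floor. Four 72 mm square legs at the seat corners, flush with the edges, run from z = 0 to the seat underside.


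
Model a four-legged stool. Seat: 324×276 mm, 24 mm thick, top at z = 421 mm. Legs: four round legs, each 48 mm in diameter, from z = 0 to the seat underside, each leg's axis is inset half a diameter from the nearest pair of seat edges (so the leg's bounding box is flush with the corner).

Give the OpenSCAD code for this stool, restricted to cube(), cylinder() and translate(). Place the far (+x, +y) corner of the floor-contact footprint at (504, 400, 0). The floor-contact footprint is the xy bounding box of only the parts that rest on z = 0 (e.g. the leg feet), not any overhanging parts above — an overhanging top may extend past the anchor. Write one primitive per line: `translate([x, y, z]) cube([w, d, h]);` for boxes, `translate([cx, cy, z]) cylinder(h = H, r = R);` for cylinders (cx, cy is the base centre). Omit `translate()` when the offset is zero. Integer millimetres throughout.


translate([180, 124, 397]) cube([324, 276, 24]);
translate([204, 148, 0]) cylinder(h = 397, r = 24);
translate([480, 148, 0]) cylinder(h = 397, r = 24);
translate([204, 376, 0]) cylinder(h = 397, r = 24);
translate([480, 376, 0]) cylinder(h = 397, r = 24);


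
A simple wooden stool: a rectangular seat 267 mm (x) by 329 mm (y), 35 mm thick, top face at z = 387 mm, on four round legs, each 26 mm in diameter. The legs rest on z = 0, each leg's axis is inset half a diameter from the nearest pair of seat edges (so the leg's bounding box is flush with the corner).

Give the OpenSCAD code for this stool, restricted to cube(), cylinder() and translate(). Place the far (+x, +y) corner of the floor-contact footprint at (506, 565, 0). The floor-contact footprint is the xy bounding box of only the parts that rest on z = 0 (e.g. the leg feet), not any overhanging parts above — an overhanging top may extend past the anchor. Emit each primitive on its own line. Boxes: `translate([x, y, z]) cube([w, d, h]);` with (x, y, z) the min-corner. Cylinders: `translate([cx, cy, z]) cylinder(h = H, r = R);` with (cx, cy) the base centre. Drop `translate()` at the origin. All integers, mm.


translate([239, 236, 352]) cube([267, 329, 35]);
translate([252, 249, 0]) cylinder(h = 352, r = 13);
translate([493, 249, 0]) cylinder(h = 352, r = 13);
translate([252, 552, 0]) cylinder(h = 352, r = 13);
translate([493, 552, 0]) cylinder(h = 352, r = 13);


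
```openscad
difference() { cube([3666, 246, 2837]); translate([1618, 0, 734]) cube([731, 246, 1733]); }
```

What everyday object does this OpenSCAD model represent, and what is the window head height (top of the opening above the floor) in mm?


A wall with a window opening. The window head height is 2467 mm.

A wall with a rectangular opening subtracted — a window. Sill at z = 734, opening 1733 mm tall, so the head is at 734 + 1733 = 2467 mm.


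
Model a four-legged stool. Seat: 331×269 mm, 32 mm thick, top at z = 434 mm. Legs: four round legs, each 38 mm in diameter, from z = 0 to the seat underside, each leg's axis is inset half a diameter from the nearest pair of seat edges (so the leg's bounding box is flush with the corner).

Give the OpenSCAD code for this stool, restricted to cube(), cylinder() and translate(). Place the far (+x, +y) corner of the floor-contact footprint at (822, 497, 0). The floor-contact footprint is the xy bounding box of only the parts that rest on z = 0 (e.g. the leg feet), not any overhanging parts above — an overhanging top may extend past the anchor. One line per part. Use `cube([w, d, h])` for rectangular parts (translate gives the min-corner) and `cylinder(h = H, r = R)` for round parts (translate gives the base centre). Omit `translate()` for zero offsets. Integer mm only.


// leg_h = 434 - 32 = 402
translate([491, 228, 402]) cube([331, 269, 32]);
translate([510, 247, 0]) cylinder(h = 402, r = 19);
translate([803, 247, 0]) cylinder(h = 402, r = 19);
translate([510, 478, 0]) cylinder(h = 402, r = 19);
translate([803, 478, 0]) cylinder(h = 402, r = 19);


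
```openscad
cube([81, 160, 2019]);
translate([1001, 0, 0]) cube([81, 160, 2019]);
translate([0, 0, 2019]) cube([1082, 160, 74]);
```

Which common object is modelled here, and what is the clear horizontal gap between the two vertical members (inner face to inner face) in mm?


A door frame. The clear opening width is 920 mm.

Two 2019 mm tall posts with a header on top — a door frame. The left jamb is 81 mm wide at x = 0; the right jamb starts at x = 1001. The clear opening is 1001 − 81 = 920 mm.


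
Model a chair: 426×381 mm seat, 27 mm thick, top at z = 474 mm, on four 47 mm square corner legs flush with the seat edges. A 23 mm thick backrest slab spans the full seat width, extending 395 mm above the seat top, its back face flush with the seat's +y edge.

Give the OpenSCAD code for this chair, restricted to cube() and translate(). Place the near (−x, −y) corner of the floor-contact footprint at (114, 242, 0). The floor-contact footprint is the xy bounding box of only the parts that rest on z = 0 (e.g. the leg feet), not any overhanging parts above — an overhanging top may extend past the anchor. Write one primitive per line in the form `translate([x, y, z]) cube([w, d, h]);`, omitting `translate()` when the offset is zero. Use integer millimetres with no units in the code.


translate([114, 242, 447]) cube([426, 381, 27]);
translate([114, 242, 0]) cube([47, 47, 447]);
translate([493, 242, 0]) cube([47, 47, 447]);
translate([114, 576, 0]) cube([47, 47, 447]);
translate([493, 576, 0]) cube([47, 47, 447]);
translate([114, 600, 474]) cube([426, 23, 395]);


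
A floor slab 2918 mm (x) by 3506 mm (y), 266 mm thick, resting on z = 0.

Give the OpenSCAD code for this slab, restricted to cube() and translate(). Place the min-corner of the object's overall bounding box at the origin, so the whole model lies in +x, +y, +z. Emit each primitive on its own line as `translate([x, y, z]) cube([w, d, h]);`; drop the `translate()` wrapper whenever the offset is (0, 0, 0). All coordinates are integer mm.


cube([2918, 3506, 266]);


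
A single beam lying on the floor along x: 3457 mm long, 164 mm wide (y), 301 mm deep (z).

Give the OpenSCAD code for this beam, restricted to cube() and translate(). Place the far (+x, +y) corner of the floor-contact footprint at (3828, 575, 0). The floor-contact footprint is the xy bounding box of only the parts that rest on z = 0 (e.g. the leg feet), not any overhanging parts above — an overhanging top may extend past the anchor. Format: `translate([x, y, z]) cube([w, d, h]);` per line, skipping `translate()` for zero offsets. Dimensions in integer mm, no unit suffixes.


translate([371, 411, 0]) cube([3457, 164, 301]);


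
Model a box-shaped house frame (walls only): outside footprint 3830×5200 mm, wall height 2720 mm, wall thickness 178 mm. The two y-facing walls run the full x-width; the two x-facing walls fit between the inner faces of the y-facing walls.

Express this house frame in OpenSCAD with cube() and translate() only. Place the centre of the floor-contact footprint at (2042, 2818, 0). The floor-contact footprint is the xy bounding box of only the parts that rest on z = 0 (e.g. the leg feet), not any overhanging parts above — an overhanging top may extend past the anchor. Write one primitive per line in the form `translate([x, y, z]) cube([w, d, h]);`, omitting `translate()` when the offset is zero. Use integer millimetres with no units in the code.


translate([127, 218, 0]) cube([3830, 178, 2720]);
translate([127, 5240, 0]) cube([3830, 178, 2720]);
translate([127, 396, 0]) cube([178, 4844, 2720]);
translate([3779, 396, 0]) cube([178, 4844, 2720]);


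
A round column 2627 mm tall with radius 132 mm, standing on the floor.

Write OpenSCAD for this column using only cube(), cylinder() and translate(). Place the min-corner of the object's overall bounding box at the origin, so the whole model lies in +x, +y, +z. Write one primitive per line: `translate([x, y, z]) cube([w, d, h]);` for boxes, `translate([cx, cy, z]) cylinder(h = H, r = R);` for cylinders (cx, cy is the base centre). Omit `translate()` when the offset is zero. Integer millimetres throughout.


translate([132, 132, 0]) cylinder(h = 2627, r = 132);


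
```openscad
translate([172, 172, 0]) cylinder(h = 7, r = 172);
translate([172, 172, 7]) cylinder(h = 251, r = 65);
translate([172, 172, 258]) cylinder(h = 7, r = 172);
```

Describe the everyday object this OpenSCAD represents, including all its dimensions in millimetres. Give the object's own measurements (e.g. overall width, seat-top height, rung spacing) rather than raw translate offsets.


A spool: two coaxial disc flanges of radius 172 mm and thickness 7 mm, joined by a core cylinder of radius 65 mm and height 251 mm. The lower flange rests on z = 0 and the three cylinders share a vertical axis.


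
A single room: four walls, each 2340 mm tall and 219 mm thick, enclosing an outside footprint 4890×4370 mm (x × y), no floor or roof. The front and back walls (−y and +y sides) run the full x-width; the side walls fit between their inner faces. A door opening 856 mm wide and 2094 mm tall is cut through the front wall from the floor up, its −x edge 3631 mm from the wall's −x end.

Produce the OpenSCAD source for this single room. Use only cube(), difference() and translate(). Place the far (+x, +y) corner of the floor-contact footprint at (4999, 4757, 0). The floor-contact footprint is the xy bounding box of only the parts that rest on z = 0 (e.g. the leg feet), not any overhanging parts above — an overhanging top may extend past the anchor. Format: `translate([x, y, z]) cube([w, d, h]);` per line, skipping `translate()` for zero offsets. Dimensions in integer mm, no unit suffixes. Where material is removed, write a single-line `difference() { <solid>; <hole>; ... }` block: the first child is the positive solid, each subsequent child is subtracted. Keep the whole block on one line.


difference() { translate([109, 387, 0]) cube([4890, 219, 2340]); translate([3740, 387, 0]) cube([856, 219, 2094]); }
translate([109, 4538, 0]) cube([4890, 219, 2340]);
translate([109, 606, 0]) cube([219, 3932, 2340]);
translate([4780, 606, 0]) cube([219, 3932, 2340]);


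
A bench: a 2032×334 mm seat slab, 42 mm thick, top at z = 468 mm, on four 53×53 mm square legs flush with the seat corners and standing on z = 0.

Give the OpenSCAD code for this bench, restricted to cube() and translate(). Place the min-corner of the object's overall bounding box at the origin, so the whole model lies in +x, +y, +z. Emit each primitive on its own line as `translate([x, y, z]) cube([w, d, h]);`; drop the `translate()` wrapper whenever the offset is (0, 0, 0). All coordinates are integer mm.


translate([0, 0, 426]) cube([2032, 334, 42]);
cube([53, 53, 426]);
translate([0, 281, 0]) cube([53, 53, 426]);
translate([1979, 0, 0]) cube([53, 53, 426]);
translate([1979, 281, 0]) cube([53, 53, 426]);


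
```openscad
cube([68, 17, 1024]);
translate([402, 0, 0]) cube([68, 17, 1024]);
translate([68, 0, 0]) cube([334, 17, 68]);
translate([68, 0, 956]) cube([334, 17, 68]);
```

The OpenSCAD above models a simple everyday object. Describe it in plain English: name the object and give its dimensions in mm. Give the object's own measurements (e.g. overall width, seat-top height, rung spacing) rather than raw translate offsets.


A rectangular picture frame lying in the x–z plane (depth along y). The opening is 334 mm wide (x) by 888 mm tall (z), surrounded by a border 68 mm wide on all four sides. The frame is 17 mm deep and is made of two full-height vertical stiles with two horizontal rails fitted between them.


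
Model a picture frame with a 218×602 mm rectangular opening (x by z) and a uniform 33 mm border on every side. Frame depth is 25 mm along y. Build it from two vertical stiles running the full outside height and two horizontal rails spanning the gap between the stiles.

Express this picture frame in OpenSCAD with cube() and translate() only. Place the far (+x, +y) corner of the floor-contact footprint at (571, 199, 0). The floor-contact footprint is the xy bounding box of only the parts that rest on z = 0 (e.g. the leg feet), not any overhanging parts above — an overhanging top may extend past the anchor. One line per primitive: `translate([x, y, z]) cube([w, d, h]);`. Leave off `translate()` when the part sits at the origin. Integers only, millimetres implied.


translate([287, 174, 0]) cube([33, 25, 668]);
translate([538, 174, 0]) cube([33, 25, 668]);
translate([320, 174, 0]) cube([218, 25, 33]);
translate([320, 174, 635]) cube([218, 25, 33]);


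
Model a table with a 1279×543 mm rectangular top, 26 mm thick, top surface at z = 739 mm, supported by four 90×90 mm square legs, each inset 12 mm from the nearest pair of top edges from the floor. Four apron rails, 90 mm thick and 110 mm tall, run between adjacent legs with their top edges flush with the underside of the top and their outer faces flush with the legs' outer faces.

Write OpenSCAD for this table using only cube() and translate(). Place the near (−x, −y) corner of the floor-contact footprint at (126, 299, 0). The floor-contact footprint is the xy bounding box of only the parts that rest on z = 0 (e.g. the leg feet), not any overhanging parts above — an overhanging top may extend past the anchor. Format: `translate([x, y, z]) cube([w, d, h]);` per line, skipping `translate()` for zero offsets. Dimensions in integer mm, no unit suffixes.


translate([114, 287, 713]) cube([1279, 543, 26]);
translate([126, 299, 0]) cube([90, 90, 713]);
translate([1291, 299, 0]) cube([90, 90, 713]);
translate([126, 728, 0]) cube([90, 90, 713]);
translate([1291, 728, 0]) cube([90, 90, 713]);
translate([216, 299, 603]) cube([1075, 90, 110]);
translate([216, 728, 603]) cube([1075, 90, 110]);
translate([126, 389, 603]) cube([90, 339, 110]);
translate([1291, 389, 603]) cube([90, 339, 110]);


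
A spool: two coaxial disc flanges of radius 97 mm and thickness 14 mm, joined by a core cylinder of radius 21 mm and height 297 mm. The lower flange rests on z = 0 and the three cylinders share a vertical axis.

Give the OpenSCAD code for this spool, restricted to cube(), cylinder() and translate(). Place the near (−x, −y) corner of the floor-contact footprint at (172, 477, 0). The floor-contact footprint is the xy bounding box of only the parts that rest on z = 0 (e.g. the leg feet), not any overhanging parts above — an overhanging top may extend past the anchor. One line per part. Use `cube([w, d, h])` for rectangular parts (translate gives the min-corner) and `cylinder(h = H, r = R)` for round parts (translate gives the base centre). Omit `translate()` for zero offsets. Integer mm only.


translate([269, 574, 0]) cylinder(h = 14, r = 97);
translate([269, 574, 14]) cylinder(h = 297, r = 21);
translate([269, 574, 311]) cylinder(h = 14, r = 97);


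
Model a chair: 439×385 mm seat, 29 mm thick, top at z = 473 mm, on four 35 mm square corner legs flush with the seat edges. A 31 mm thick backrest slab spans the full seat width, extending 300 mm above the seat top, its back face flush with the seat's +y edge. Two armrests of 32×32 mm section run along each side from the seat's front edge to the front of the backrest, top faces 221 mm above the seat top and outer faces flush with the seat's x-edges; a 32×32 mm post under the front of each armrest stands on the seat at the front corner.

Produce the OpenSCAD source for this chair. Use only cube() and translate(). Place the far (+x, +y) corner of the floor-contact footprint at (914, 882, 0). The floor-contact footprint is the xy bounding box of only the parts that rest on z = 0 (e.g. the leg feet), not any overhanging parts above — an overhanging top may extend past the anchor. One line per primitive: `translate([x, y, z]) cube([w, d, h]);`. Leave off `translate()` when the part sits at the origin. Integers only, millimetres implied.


translate([475, 497, 444]) cube([439, 385, 29]);
translate([475, 497, 0]) cube([35, 35, 444]);
translate([879, 497, 0]) cube([35, 35, 444]);
translate([475, 847, 0]) cube([35, 35, 444]);
translate([879, 847, 0]) cube([35, 35, 444]);
translate([475, 851, 473]) cube([439, 31, 300]);
translate([475, 497, 662]) cube([32, 354, 32]);
translate([882, 497, 662]) cube([32, 354, 32]);
translate([475, 497, 473]) cube([32, 32, 189]);
translate([882, 497, 473]) cube([32, 32, 189]);


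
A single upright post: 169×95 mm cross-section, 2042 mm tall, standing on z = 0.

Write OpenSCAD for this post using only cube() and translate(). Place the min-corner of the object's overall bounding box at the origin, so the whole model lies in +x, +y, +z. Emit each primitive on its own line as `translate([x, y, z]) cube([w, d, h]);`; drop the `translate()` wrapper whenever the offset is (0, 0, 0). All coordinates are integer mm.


cube([169, 95, 2042]);


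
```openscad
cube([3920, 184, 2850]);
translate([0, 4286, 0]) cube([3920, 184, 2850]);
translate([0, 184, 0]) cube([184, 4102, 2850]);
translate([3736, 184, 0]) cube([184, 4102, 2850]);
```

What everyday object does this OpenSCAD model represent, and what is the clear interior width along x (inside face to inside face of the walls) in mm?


A house (or room) frame. The interior width is 3552 mm.

Four 2850 mm walls enclosing a rectangle with no floor or roof — a room or house frame. Outside width is 3920 mm and wall thickness is 184 mm, so the interior width is 3920 − 2 × 184 = 3552 mm.


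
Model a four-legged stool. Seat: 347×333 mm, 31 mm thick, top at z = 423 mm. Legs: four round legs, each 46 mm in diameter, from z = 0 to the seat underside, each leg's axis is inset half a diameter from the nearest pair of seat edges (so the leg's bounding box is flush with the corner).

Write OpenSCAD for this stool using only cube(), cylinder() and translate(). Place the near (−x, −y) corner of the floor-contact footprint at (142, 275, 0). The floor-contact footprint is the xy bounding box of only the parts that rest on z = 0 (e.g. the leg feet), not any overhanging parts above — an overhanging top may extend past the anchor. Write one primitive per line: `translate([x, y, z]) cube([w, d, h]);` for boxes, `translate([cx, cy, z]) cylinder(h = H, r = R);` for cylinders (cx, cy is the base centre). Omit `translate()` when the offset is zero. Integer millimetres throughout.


translate([142, 275, 392]) cube([347, 333, 31]);
translate([165, 298, 0]) cylinder(h = 392, r = 23);
translate([466, 298, 0]) cylinder(h = 392, r = 23);
translate([165, 585, 0]) cylinder(h = 392, r = 23);
translate([466, 585, 0]) cylinder(h = 392, r = 23);


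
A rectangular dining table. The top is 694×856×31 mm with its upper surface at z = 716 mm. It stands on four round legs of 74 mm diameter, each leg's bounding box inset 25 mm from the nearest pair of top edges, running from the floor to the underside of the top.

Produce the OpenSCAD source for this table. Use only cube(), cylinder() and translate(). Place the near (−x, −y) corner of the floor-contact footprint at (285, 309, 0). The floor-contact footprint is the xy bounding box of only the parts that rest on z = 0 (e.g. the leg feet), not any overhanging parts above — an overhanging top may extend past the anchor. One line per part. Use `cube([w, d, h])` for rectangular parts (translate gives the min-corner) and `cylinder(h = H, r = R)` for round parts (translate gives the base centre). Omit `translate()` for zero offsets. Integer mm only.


translate([260, 284, 685]) cube([694, 856, 31]);
translate([322, 346, 0]) cylinder(h = 685, r = 37);
translate([892, 346, 0]) cylinder(h = 685, r = 37);
translate([322, 1078, 0]) cylinder(h = 685, r = 37);
translate([892, 1078, 0]) cylinder(h = 685, r = 37);


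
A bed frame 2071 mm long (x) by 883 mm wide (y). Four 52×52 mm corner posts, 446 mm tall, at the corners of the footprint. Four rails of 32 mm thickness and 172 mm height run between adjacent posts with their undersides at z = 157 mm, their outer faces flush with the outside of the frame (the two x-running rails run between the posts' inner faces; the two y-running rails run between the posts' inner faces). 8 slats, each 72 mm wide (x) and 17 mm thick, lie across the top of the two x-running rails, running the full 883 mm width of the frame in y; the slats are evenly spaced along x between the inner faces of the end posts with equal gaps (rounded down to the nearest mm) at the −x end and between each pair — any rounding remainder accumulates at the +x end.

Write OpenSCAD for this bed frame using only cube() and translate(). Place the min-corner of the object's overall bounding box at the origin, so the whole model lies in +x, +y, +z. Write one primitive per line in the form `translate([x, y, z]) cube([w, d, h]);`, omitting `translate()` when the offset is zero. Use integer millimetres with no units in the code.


cube([52, 52, 446]);
translate([0, 831, 0]) cube([52, 52, 446]);
translate([2019, 0, 0]) cube([52, 52, 446]);
translate([2019, 831, 0]) cube([52, 52, 446]);
translate([52, 0, 157]) cube([1967, 32, 172]);
translate([52, 851, 157]) cube([1967, 32, 172]);
translate([0, 52, 157]) cube([32, 779, 172]);
translate([2039, 52, 157]) cube([32, 779, 172]);
translate([206, 0, 329]) cube([72, 883, 17]);
translate([432, 0, 329]) cube([72, 883, 17]);
translate([658, 0, 329]) cube([72, 883, 17]);
translate([884, 0, 329]) cube([72, 883, 17]);
translate([1110, 0, 329]) cube([72, 883, 17]);
translate([1336, 0, 329]) cube([72, 883, 17]);
translate([1562, 0, 329]) cube([72, 883, 17]);
translate([1788, 0, 329]) cube([72, 883, 17]);


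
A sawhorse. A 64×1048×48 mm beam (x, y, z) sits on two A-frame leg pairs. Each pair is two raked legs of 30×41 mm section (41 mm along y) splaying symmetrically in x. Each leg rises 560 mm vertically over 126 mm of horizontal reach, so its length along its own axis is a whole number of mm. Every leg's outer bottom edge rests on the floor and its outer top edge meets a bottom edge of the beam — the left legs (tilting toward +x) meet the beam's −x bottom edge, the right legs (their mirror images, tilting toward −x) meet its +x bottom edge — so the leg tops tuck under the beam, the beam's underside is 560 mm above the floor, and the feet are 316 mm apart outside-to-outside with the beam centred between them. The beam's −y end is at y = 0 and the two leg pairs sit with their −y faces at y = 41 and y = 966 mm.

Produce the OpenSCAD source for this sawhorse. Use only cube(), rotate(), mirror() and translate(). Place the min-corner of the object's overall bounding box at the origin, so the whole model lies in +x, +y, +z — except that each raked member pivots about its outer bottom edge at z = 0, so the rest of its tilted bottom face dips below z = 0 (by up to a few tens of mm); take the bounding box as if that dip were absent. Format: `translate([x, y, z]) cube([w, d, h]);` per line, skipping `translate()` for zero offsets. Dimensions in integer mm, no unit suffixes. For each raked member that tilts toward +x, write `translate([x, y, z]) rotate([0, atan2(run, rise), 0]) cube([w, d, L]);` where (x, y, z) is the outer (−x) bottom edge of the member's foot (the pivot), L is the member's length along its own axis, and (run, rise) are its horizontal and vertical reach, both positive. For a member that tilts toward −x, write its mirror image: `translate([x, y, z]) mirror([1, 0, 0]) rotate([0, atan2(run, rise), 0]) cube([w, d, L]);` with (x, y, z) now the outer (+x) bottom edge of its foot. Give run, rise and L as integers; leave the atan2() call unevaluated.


translate([126, 0, 560]) cube([64, 1048, 48]);
translate([0, 41, 0]) rotate([0, atan2(126, 560), 0]) cube([30, 41, 574]);
translate([316, 41, 0]) mirror([1, 0, 0]) rotate([0, atan2(126, 560), 0]) cube([30, 41, 574]);
translate([0, 966, 0]) rotate([0, atan2(126, 560), 0]) cube([30, 41, 574]);
translate([316, 966, 0]) mirror([1, 0, 0]) rotate([0, atan2(126, 560), 0]) cube([30, 41, 574]);


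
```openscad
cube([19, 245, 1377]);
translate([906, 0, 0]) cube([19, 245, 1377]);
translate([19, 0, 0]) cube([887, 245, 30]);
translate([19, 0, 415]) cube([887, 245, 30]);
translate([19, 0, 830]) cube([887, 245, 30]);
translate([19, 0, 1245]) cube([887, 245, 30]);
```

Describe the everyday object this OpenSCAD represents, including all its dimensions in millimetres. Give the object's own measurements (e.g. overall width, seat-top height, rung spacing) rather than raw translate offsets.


An open bookshelf. Two side panels, each 19 mm thick, 245 mm deep and 1377 mm tall, stand 925 mm apart (outside-to-outside). Between them sit 4 shelves, each 30 mm thick and 245 mm deep, spanning the full gap between the sides. The bottom shelf rests on the floor (its underside at z = 0) and the clear gap between one shelf's top and the next shelf's underside is 385 mm.


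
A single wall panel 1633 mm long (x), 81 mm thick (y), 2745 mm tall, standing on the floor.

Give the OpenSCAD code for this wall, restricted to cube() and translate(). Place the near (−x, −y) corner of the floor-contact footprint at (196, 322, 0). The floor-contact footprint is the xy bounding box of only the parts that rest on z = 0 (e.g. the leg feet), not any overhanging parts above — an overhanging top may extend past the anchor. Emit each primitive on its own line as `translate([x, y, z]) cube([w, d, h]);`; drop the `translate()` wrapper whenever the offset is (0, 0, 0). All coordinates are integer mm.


translate([196, 322, 0]) cube([1633, 81, 2745]);


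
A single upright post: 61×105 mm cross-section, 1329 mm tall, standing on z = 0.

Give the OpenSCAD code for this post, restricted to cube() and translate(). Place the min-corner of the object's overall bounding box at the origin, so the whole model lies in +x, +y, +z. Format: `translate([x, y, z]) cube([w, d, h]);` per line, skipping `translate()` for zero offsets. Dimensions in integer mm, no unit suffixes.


cube([61, 105, 1329]);


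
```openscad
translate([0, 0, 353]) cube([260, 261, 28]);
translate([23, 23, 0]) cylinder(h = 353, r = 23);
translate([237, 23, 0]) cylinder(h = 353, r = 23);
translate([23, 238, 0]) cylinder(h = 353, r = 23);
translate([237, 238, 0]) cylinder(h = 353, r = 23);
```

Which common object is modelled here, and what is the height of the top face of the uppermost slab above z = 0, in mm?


A stool. The seat height is 381 mm.

A 260×261×28 slab at z = 353 on four corner cylinders — a stool. The seat top is 353 + 28 = 381 mm.


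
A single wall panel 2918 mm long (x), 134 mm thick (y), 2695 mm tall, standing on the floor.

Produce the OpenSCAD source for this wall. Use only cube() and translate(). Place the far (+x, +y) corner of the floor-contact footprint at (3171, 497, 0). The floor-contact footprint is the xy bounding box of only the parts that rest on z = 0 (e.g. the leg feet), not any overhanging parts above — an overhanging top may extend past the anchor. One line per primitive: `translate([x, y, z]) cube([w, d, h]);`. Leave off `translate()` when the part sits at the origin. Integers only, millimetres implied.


translate([253, 363, 0]) cube([2918, 134, 2695]);


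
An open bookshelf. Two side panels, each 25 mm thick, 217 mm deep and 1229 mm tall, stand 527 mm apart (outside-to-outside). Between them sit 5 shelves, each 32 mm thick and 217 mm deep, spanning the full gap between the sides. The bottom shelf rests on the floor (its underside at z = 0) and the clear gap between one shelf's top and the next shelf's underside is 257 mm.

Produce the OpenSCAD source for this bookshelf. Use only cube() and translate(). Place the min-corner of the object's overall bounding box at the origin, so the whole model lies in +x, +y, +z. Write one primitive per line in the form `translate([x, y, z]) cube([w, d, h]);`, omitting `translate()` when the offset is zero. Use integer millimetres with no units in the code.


cube([25, 217, 1229]);
translate([502, 0, 0]) cube([25, 217, 1229]);
translate([25, 0, 0]) cube([477, 217, 32]);
translate([25, 0, 289]) cube([477, 217, 32]);
translate([25, 0, 578]) cube([477, 217, 32]);
translate([25, 0, 867]) cube([477, 217, 32]);
translate([25, 0, 1156]) cube([477, 217, 32]);


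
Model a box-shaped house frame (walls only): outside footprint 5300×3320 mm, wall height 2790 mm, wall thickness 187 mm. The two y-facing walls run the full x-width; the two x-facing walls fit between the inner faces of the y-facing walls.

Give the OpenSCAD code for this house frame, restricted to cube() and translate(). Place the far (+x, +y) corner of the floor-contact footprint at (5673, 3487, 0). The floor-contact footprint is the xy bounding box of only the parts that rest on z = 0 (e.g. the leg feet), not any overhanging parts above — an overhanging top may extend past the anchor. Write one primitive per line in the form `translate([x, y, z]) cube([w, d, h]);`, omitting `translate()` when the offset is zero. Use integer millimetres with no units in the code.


translate([373, 167, 0]) cube([5300, 187, 2790]);
translate([373, 3300, 0]) cube([5300, 187, 2790]);
translate([373, 354, 0]) cube([187, 2946, 2790]);
translate([5486, 354, 0]) cube([187, 2946, 2790]);


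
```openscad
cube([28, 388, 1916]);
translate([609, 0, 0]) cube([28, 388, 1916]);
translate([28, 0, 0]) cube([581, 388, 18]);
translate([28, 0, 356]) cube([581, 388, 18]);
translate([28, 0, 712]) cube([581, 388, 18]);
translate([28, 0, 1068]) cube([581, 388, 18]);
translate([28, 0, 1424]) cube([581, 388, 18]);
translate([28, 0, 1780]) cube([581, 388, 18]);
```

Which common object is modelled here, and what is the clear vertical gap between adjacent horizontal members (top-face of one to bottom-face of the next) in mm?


A bookshelf. The clear shelf gap is 338 mm.

Two tall side panels with 6 horizontal boards between them — a bookshelf. The first two shelf undersides are at z = 0 and z = 356; with shelf thickness 18, the clear gap is 356 − 0 − 18 = 338 mm.


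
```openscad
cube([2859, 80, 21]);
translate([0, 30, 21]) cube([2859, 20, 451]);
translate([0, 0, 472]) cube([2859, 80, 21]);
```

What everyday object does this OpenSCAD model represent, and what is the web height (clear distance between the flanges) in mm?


An I-beam. The web height is 451 mm.

Two wide flanges with a thin centred web — an I-beam. Overall 493 mm minus two 21 mm flanges gives a web of 493 − 2·21 = 451 mm.


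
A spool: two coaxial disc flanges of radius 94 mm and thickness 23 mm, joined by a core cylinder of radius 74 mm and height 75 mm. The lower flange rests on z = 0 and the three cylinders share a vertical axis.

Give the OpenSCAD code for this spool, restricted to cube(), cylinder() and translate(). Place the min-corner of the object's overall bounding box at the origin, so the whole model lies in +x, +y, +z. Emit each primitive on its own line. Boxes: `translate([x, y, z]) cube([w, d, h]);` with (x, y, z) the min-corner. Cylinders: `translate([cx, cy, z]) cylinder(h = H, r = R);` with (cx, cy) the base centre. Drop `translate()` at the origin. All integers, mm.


translate([94, 94, 0]) cylinder(h = 23, r = 94);
translate([94, 94, 23]) cylinder(h = 75, r = 74);
translate([94, 94, 98]) cylinder(h = 23, r = 94);


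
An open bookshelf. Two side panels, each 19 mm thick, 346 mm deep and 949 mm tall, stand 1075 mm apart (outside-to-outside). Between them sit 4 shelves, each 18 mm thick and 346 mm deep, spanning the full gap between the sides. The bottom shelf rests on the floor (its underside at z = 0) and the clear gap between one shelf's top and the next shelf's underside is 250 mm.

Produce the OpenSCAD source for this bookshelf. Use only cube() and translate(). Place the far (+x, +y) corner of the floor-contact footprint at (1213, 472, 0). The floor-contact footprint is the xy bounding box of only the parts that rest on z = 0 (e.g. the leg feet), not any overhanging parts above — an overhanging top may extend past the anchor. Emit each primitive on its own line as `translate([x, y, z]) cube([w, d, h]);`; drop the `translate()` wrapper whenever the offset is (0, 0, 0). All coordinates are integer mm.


translate([138, 126, 0]) cube([19, 346, 949]);
translate([1194, 126, 0]) cube([19, 346, 949]);
translate([157, 126, 0]) cube([1037, 346, 18]);
translate([157, 126, 268]) cube([1037, 346, 18]);
translate([157, 126, 536]) cube([1037, 346, 18]);
translate([157, 126, 804]) cube([1037, 346, 18]);


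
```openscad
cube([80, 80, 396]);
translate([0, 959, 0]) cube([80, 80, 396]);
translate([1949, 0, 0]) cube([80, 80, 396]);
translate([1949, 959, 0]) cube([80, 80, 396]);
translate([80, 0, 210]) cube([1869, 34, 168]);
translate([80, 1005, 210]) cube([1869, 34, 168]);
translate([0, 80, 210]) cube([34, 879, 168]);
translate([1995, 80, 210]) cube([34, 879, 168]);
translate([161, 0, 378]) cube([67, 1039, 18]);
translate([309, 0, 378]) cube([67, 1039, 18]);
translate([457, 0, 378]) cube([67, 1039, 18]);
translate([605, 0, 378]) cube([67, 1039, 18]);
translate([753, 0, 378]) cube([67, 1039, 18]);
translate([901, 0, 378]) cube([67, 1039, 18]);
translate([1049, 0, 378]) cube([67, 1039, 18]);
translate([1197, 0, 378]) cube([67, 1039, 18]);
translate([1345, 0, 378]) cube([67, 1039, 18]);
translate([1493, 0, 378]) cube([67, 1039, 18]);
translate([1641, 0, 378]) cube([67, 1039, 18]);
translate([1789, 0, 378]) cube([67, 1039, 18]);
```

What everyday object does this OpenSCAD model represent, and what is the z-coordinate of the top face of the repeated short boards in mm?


A bed frame. The slat-top height is 396 mm.

Four posts, four rails, and a row of slats — a bed frame. Slats sit on the rails at z = 210 + 168 = 378; with slat thickness 18, the top is 396 mm.


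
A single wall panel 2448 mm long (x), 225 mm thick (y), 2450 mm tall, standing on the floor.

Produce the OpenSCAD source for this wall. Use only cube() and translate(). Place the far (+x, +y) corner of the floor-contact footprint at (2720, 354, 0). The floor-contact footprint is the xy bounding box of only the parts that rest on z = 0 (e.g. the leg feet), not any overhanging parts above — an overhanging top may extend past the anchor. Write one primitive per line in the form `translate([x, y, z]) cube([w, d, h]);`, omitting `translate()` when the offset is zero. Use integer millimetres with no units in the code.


translate([272, 129, 0]) cube([2448, 225, 2450]);


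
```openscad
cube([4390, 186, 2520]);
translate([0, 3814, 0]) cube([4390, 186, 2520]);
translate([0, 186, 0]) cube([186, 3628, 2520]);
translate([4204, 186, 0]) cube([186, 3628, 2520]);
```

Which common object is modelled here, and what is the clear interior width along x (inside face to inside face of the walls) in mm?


A house (or room) frame. The interior width is 4018 mm.

Four 2520 mm walls enclosing a rectangle with no floor or roof — a room or house frame. Outside width is 4390 mm and wall thickness is 186 mm, so the interior width is 4390 − 2 × 186 = 4018 mm.


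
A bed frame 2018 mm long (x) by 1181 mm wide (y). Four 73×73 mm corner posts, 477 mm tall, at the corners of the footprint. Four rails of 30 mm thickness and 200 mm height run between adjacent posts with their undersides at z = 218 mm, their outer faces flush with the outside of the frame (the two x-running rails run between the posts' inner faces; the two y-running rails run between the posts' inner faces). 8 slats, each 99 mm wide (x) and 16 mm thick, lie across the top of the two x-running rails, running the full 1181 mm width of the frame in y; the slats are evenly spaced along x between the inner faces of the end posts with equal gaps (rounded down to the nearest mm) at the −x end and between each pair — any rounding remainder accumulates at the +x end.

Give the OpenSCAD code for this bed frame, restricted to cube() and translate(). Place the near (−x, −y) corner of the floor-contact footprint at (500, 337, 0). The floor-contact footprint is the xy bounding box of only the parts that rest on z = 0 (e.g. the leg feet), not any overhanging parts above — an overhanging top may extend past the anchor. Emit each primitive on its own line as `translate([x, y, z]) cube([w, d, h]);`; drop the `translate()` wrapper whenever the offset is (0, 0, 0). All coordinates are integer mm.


translate([500, 337, 0]) cube([73, 73, 477]);
translate([500, 1445, 0]) cube([73, 73, 477]);
translate([2445, 337, 0]) cube([73, 73, 477]);
translate([2445, 1445, 0]) cube([73, 73, 477]);
translate([573, 337, 218]) cube([1872, 30, 200]);
translate([573, 1488, 218]) cube([1872, 30, 200]);
translate([500, 410, 218]) cube([30, 1035, 200]);
translate([2488, 410, 218]) cube([30, 1035, 200]);
translate([693, 337, 418]) cube([99, 1181, 16]);
translate([912, 337, 418]) cube([99, 1181, 16]);
translate([1131, 337, 418]) cube([99, 1181, 16]);
translate([1350, 337, 418]) cube([99, 1181, 16]);
translate([1569, 337, 418]) cube([99, 1181, 16]);
translate([1788, 337, 418]) cube([99, 1181, 16]);
translate([2007, 337, 418]) cube([99, 1181, 16]);
translate([2226, 337, 418]) cube([99, 1181, 16]);


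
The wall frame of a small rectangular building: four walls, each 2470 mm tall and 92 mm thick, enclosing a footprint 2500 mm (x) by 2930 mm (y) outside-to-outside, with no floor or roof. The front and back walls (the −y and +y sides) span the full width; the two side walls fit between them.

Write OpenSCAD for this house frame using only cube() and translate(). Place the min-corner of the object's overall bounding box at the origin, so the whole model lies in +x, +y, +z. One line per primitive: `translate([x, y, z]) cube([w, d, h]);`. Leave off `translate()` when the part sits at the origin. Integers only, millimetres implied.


cube([2500, 92, 2470]);
translate([0, 2838, 0]) cube([2500, 92, 2470]);
translate([0, 92, 0]) cube([92, 2746, 2470]);
translate([2408, 92, 0]) cube([92, 2746, 2470]);
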